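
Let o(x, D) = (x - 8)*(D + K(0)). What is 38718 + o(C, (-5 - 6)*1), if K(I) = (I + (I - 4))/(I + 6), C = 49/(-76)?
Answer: 2950233/76 ≈ 38819.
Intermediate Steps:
C = -49/76 (C = 49*(-1/76) = -49/76 ≈ -0.64474)
K(I) = (-4 + 2*I)/(6 + I) (K(I) = (I + (-4 + I))/(6 + I) = (-4 + 2*I)/(6 + I))
o(x, D) = (-8 + x)*(-⅔ + D) (o(x, D) = (x - 8)*(D + 2*(-2 + 0)/(6 + 0)) = (-8 + x)*(D + 2*(-2)/6) = (-8 + x)*(D + 2*(⅙)*(-2)) = (-8 + x)*(D - ⅔) = (-8 + x)*(-⅔ + D))
38718 + o(C, (-5 - 6)*1) = 38718 + (16/3 - 8*(-5 - 6) - ⅔*(-49/76) + ((-5 - 6)*1)*(-49/76)) = 38718 + (16/3 - (-88) + 49/114 - 11*1*(-49/76)) = 38718 + (16/3 - 8*(-11) + 49/114 - 11*(-49/76)) = 38718 + (16/3 + 88 + 49/114 + 539/76) = 38718 + 7665/76 = 2950233/76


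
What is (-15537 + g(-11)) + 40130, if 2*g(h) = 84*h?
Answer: 24131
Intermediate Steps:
g(h) = 42*h (g(h) = (84*h)/2 = 42*h)
(-15537 + g(-11)) + 40130 = (-15537 + 42*(-11)) + 40130 = (-15537 - 462) + 40130 = -15999 + 40130 = 24131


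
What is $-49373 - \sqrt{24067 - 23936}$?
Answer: $-49373 - \sqrt{131} \approx -49384.0$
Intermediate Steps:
$-49373 - \sqrt{24067 - 23936} = -49373 - \sqrt{131}$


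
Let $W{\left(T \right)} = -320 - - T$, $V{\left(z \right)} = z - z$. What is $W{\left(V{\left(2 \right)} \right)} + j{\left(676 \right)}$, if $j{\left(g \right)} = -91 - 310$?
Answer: $-721$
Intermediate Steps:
$j{\left(g \right)} = -401$ ($j{\left(g \right)} = -91 - 310 = -401$)
$V{\left(z \right)} = 0$
$W{\left(T \right)} = -320 + T$
$W{\left(V{\left(2 \right)} \right)} + j{\left(676 \right)} = \left(-320 + 0\right) - 401 = -320 - 401 = -721$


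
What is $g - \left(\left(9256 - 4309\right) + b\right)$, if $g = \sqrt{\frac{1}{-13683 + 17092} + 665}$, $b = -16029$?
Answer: $11082 + \frac{\sqrt{7728155274}}{3409} \approx 11108.0$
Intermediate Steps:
$g = \frac{\sqrt{7728155274}}{3409}$ ($g = \sqrt{\frac{1}{3409} + 665} = \sqrt{\frac{2266986}{3409}} = \frac{\sqrt{7728155274}}{3409} \approx 25.788$)
$g - \left(\left(9256 - 4309\right) + b\right) = \frac{\sqrt{7728155274}}{3409} - \left(\left(9256 - 4309\right) - 16029\right) = \frac{\sqrt{7728155274}}{3409} - \left(4947 - 16029\right) = \frac{\sqrt{7728155274}}{3409} - -11082 = \frac{\sqrt{7728155274}}{3409} + 11082 = 11082 + \frac{\sqrt{7728155274}}{3409}$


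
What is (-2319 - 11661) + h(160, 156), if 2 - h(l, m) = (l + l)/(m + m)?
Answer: -545182/39 ≈ -13979.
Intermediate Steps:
h(l, m) = 2 - l/m (h(l, m) = 2 - (l + l)/(m + m) = 2 - 2*l/(2*m) = 2 - 2*l*1/(2*m) = 2 - l/m)
(-2319 - 11661) + h(160, 156) = (-2319 - 11661) + (2 - 1*160/156) = -13980 + (2 - 1*160*1/156) = -13980 + (2 - 40/39) = -13980 + 38/39 = -545182/39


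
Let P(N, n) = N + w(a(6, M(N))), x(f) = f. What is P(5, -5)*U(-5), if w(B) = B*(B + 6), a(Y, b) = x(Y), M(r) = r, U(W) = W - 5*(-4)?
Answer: 1155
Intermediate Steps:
U(W) = 20 + W (U(W) = W + 20 = 20 + W)
a(Y, b) = Y
w(B) = B*(6 + B)
P(N, n) = 72 + N (P(N, n) = N + 6*(6 + 6) = N + 6*12 = N + 72 = 72 + N)
P(5, -5)*U(-5) = (72 + 5)*(20 - 5) = 77*15 = 1155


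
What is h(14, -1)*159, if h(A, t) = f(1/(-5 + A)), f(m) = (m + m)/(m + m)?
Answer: 159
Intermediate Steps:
f(m) = 1 (f(m) = (2*m)/((2*m)) = (2*m)*(1/(2*m)) = 1)
h(A, t) = 1
h(14, -1)*159 = 1*159 = 159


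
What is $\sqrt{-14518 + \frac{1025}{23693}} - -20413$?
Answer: $20413 + \frac{i \sqrt{8149774773657}}{23693} \approx 20413.0 + 120.49 i$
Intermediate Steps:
$\sqrt{-14518 + \frac{1025}{23693}} - -20413 = \sqrt{-14518 + 1025 \cdot \frac{1}{23693}} + 20413 = \sqrt{-14518 + \frac{1025}{23693}} + 20413 = \sqrt{- \frac{343973949}{23693}} + 20413 = \frac{i \sqrt{8149774773657}}{23693} + 20413 = 20413 + \frac{i \sqrt{8149774773657}}{23693}$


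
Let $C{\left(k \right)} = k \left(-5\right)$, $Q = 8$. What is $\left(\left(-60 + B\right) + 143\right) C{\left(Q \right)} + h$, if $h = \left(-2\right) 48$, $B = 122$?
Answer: $-8296$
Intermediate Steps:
$C{\left(k \right)} = - 5 k$
$h = -96$
$\left(\left(-60 + B\right) + 143\right) C{\left(Q \right)} + h = \left(\left(-60 + 122\right) + 143\right) \left(\left(-5\right) 8\right) - 96 = \left(62 + 143\right) \left(-40\right) - 96 = 205 \left(-40\right) - 96 = -8200 - 96 = -8296$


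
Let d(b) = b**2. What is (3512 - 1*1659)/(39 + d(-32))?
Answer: 1853/1063 ≈ 1.7432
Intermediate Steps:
(3512 - 1*1659)/(39 + d(-32)) = (3512 - 1*1659)/(39 + (-32)**2) = (3512 - 1659)/(39 + 1024) = 1853/1063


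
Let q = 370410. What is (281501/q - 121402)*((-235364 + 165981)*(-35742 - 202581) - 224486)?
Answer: -743565037156909490137/370410 ≈ -2.0074e+15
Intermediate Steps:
(281501/q - 121402)*((-235364 + 165981)*(-35742 - 202581) - 224486) = (281501/370410 - 121402)*((-235364 + 165981)*(-35742 - 202581) - 224486) = (281501*(1/370410) - 121402)*(-69383*(-238323) - 224486) = (281501/370410 - 121402)*(16535564709 - 224486) = -44968233319/370410*16535340223 = -743565037156909490137/370410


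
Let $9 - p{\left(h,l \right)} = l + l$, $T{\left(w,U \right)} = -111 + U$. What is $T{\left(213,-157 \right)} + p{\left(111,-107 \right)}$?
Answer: $-45$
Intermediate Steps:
$p{\left(h,l \right)} = 9 - 2 l$ ($p{\left(h,l \right)} = 9 - \left(l + l\right) = 9 - 2 l$)
$T{\left(213,-157 \right)} + p{\left(111,-107 \right)} = \left(-111 - 157\right) + \left(9 - -214\right) = -268 + \left(9 + 214\right) = -268 + 223 = -45$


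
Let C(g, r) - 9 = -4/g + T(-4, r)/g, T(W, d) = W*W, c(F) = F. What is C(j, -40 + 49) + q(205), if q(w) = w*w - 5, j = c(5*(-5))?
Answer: 1050713/25 ≈ 42029.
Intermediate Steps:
T(W, d) = W**2
j = -25 (j = 5*(-5) = -25)
q(w) = -5 + w**2 (q(w) = w**2 - 5 = -5 + w**2)
C(g, r) = 9 + 12/g (C(g, r) = 9 + (-4/g + (-4)**2/g) = 9 + (-4/g + 16/g) = 9 + 12/g)
C(j, -40 + 49) + q(205) = (9 + 12/(-25)) + (-5 + 205**2) = (9 + 12*(-1/25)) + (-5 + 42025) = (9 - 12/25) + 42020 = 213/25 + 42020 = 1050713/25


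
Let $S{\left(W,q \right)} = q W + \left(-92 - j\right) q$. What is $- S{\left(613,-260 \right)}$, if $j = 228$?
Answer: $76180$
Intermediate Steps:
$S{\left(W,q \right)} = - 320 q + W q$ ($S{\left(W,q \right)} = q W + \left(-92 - 228\right) q = W q + \left(-92 - 228\right) q = W q - 320 q = - 320 q + W q$)
$- S{\left(613,-260 \right)} = - \left(-260\right) \left(-320 + 613\right) = - \left(-260\right) 293 = \left(-1\right) \left(-76180\right) = 76180$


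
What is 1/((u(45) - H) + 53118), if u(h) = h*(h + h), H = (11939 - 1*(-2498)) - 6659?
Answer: 1/49390 ≈ 2.0247e-5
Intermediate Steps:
H = 7778 (H = (11939 + 2498) - 6659 = 14437 - 6659 = 7778)
u(h) = 2*h² (u(h) = h*(2*h) = 2*h²)
1/((u(45) - H) + 53118) = 1/((2*45² - 1*7778) + 53118) = 1/((2*2025 - 7778) + 53118) = 1/((4050 - 7778) + 53118) = 1/(-3728 + 53118) = 1/49390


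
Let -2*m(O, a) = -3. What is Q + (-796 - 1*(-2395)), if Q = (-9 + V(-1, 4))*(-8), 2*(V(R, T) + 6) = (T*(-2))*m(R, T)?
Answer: 1767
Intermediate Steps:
m(O, a) = 3/2 (m(O, a) = -½*(-3) = 3/2)
V(R, T) = -6 - 3*T/2 (V(R, T) = -6 + ((T*(-2))*(3/2))/2 = -6 + (-2*T*(3/2))/2 = -6 + (-3*T)/2 = -6 - 3*T/2)
Q = 168 (Q = (-9 + (-6 - 3/2*4))*(-8) = (-9 + (-6 - 6))*(-8) = (-9 - 12)*(-8) = -21*(-8) = 168)
Q + (-796 - 1*(-2395)) = 168 + (-796 - 1*(-2395)) = 168 + (-796 + 2395) = 168 + 1599 = 1767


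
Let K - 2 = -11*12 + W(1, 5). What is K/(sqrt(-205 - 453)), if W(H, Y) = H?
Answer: 129*I*sqrt(658)/658 ≈ 5.0289*I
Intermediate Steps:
K = -129 (K = 2 + (-11*12 + 1) = 2 + (-132 + 1) = 2 - 131 = -129)
K/(sqrt(-205 - 453)) = -129/sqrt(-205 - 453) = -129*(-I*sqrt(658)/658) = -(-129)*I*sqrt(658)/658 = 129*I*sqrt(658)/658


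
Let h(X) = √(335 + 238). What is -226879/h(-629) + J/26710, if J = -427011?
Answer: -427011/26710 - 226879*√573/573 ≈ -9494.0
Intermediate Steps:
h(X) = √573
-226879/h(-629) + J/26710 = -226879*√573/573 - 427011/26710 = -427011/26710 - 226879*√573/573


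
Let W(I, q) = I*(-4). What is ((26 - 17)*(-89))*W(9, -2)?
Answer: 28836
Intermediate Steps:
W(I, q) = -4*I
((26 - 17)*(-89))*W(9, -2) = ((26 - 17)*(-89))*(-4*9) = (9*(-89))*(-36) = -801*(-36) = 28836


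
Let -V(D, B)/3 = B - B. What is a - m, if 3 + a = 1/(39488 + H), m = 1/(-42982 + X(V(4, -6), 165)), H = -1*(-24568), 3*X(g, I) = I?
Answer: -916565417/305525768 ≈ -3.0000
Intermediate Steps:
V(D, B) = 0 (V(D, B) = -3*(B - B) = -3*0 = 0)
X(g, I) = I/3
H = 24568
m = -1/42927 (m = 1/(-42982 + (1/3)*165) = 1/(-42982 + 55) = 1/(-42927) = -1/42927 ≈ -2.3295e-5)
a = -192167/64056 (a = -3 + 1/(39488 + 24568) = -3 + 1/64056 = -192167/64056 ≈ -3.0000)
a - m = -192167/64056 - 1*(-1/42927) = -192167/64056 + 1/42927 = -916565417/305525768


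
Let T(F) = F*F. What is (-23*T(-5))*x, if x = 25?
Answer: -14375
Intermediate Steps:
T(F) = F²
(-23*T(-5))*x = -23*(-5)²*25 = -23*25*25 = -575*25 = -14375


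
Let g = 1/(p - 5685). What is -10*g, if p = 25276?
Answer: -10/19591 ≈ -0.00051044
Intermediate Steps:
g = 1/19591 (g = 1/(25276 - 5685) = 1/19591 ≈ 5.1044e-5)
-10*g = -10*1/19591 = -10/19591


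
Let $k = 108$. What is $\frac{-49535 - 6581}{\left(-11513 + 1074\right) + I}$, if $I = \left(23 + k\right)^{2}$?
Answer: $- \frac{28058}{3361} \approx -8.3481$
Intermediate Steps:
$I = 17161$ ($I = \left(23 + 108\right)^{2} = 131^{2} = 17161$)
$\frac{-49535 - 6581}{\left(-11513 + 1074\right) + I} = \frac{-49535 - 6581}{\left(-11513 + 1074\right) + 17161} = - \frac{56116}{-10439 + 17161} = - \frac{56116}{6722} = \left(-56116\right) \frac{1}{6722} = - \frac{28058}{3361}$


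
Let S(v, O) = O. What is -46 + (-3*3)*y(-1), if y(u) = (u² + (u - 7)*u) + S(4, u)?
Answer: -118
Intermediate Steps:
y(u) = u + u² + u*(-7 + u) (y(u) = (u² + (u - 7)*u) + u = (u² + (-7 + u)*u) + u = (u² + u*(-7 + u)) + u = u + u² + u*(-7 + u))
-46 + (-3*3)*y(-1) = -46 + (-3*3)*(2*(-1)*(-3 - 1)) = -46 - 18*(-1)*(-4) = -46 - 9*8 = -46 - 72 = -118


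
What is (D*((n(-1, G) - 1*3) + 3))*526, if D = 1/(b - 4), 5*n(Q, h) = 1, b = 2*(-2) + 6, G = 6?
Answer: -263/5 ≈ -52.600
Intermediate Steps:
b = 2 (b = -4 + 6 = 2)
n(Q, h) = ⅕ (n(Q, h) = (⅕)*1 = ⅕)
D = -½ (D = 1/(2 - 4) = 1/(-2) = -½ ≈ -0.50000)
(D*((n(-1, G) - 1*3) + 3))*526 = -((⅕ - 1*3) + 3)/2*526 = -((⅕ - 3) + 3)/2*526 = -(-14/5 + 3)/2*526 = -½*⅕*526 = -⅒*526 = -263/5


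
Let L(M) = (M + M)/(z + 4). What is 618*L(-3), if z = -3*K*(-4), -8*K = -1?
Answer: -7416/11 ≈ -674.18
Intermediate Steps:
K = 1/8 (K = -1/8*(-1) = 1/8 ≈ 0.12500)
z = 3/2 (z = -3*1/8*(-4) = -3/8*(-4) = 3/2 ≈ 1.5000)
L(M) = 4*M/11 (L(M) = (M + M)/(3/2 + 4) = (2*M)/(11/2) = (2*M)*(2/11) = 4*M/11)
618*L(-3) = 618*((4/11)*(-3)) = 618*(-12/11) = -7416/11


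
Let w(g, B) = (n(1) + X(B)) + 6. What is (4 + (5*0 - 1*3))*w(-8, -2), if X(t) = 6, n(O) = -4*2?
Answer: 4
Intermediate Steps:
n(O) = -8
w(g, B) = 4 (w(g, B) = (-8 + 6) + 6 = -2 + 6 = 4)
(4 + (5*0 - 1*3))*w(-8, -2) = (4 + (5*0 - 1*3))*4 = (4 + (0 - 3))*4 = (4 - 3)*4 = 1*4 = 4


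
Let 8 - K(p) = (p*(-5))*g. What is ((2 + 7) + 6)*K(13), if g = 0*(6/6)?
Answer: 120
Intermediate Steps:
g = 0 (g = 0*(6*(⅙)) = 0*1 = 0)
K(p) = 8 (K(p) = 8 - p*(-5)*0 = 8 - (-5*p)*0 = 8 - 1*0 = 8 + 0 = 8)
((2 + 7) + 6)*K(13) = ((2 + 7) + 6)*8 = (9 + 6)*8 = 15*8 = 120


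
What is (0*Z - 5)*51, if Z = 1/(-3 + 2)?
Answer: -255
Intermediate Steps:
Z = -1 (Z = 1/(-1) = -1)
(0*Z - 5)*51 = (0*(-1) - 5)*51 = (0 - 5)*51 = -5*51 = -255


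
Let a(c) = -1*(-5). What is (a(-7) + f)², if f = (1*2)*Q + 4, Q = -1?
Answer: 49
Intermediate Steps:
f = 2 (f = (1*2)*(-1) + 4 = 2*(-1) + 4 = -2 + 4 = 2)
a(c) = 5
(a(-7) + f)² = (5 + 2)² = 7² = 49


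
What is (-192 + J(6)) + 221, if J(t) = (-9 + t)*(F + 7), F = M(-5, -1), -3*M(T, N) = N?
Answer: 7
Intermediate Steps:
M(T, N) = -N/3
F = ⅓ (F = -⅓*(-1) = ⅓ ≈ 0.33333)
J(t) = -66 + 22*t/3 (J(t) = (-9 + t)*(⅓ + 7) = (-9 + t)*(22/3) = -66 + 22*t/3)
(-192 + J(6)) + 221 = (-192 + (-66 + (22/3)*6)) + 221 = (-192 + (-66 + 44)) + 221 = (-192 - 22) + 221 = -214 + 221 = 7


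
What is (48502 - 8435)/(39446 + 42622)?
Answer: 40067/82068 ≈ 0.48822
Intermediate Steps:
(48502 - 8435)/(39446 + 42622) = 40067/82068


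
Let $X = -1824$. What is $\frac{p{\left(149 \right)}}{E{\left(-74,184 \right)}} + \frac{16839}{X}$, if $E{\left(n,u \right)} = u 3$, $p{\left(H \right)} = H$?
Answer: $- \frac{375973}{41952} \approx -8.962$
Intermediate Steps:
$E{\left(n,u \right)} = 3 u$
$\frac{p{\left(149 \right)}}{E{\left(-74,184 \right)}} + \frac{16839}{X} = \frac{149}{3 \cdot 184} + \frac{16839}{-1824} = \frac{149}{552} + 16839 \left(- \frac{1}{1824}\right) = 149 \cdot \frac{1}{552} - \frac{5613}{608} = \frac{149}{552} - \frac{5613}{608} = - \frac{375973}{41952}$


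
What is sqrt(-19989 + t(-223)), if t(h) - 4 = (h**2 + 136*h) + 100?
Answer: 22*I ≈ 22.0*I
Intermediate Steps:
t(h) = 104 + h**2 + 136*h (t(h) = 4 + ((h**2 + 136*h) + 100) = 4 + (100 + h**2 + 136*h) = 104 + h**2 + 136*h)
sqrt(-19989 + t(-223)) = sqrt(-19989 + (104 + (-223)**2 + 136*(-223))) = sqrt(-19989 + (104 + 49729 - 30328)) = sqrt(-19989 + 19505) = sqrt(-484) = 22*I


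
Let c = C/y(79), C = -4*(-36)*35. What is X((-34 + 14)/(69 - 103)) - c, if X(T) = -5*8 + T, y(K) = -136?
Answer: -40/17 ≈ -2.3529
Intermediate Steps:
X(T) = -40 + T
C = 5040 (C = 144*35 = 5040)
c = -630/17 (c = 5040/(-136) = 5040*(-1/136) = -630/17 ≈ -37.059)
X((-34 + 14)/(69 - 103)) - c = (-40 + (-34 + 14)/(69 - 103)) - 1*(-630/17) = (-40 - 20/(-34)) + 630/17 = (-40 - 20*(-1/34)) + 630/17 = (-40 + 10/17) + 630/17 = -670/17 + 630/17 = -40/17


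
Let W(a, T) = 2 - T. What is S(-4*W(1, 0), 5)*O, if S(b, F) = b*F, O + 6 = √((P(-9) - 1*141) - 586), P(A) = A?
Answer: 240 - 160*I*√46 ≈ 240.0 - 1085.2*I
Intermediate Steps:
O = -6 + 4*I*√46 (O = -6 + √((-9 - 1*141) - 586) = -6 + √((-9 - 141) - 586) = -6 + √(-150 - 586) = -6 + √(-736) = -6 + 4*I*√46 ≈ -6.0 + 27.129*I)
S(b, F) = F*b
S(-4*W(1, 0), 5)*O = (5*(-4*(2 - 1*0)))*(-6 + 4*I*√46) = (5*(-4*(2 + 0)))*(-6 + 4*I*√46) = (5*(-4*2))*(-6 + 4*I*√46) = (5*(-8))*(-6 + 4*I*√46) = -40*(-6 + 4*I*√46) = 240 - 160*I*√46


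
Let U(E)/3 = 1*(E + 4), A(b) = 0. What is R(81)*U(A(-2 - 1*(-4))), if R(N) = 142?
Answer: 1704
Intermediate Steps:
U(E) = 12 + 3*E (U(E) = 3*(1*(E + 4)) = 3*(1*(4 + E)) = 3*(4 + E) = 12 + 3*E)
R(81)*U(A(-2 - 1*(-4))) = 142*(12 + 3*0) = 142*(12 + 0) = 142*12 = 1704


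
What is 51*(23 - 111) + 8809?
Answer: 4321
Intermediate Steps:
51*(23 - 111) + 8809 = 51*(-88) + 8809 = -4488 + 8809 = 4321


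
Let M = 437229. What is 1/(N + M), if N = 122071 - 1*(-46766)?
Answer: 1/606066 ≈ 1.6500e-6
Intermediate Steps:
N = 168837 (N = 122071 + 46766 = 168837)
1/(N + M) = 1/(168837 + 437229) = 1/606066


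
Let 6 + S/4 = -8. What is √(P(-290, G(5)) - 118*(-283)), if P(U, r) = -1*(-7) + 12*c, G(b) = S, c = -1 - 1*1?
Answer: √33377 ≈ 182.69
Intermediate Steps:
c = -2 (c = -1 - 1 = -2)
S = -56 (S = -24 + 4*(-8) = -24 - 32 = -56)
G(b) = -56
P(U, r) = -17 (P(U, r) = -1*(-7) + 12*(-2) = 7 - 24 = -17)
√(P(-290, G(5)) - 118*(-283)) = √(-17 - 118*(-283)) = √(-17 + 33394) = √33377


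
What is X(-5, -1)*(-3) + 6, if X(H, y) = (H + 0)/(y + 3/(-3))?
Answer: -3/2 ≈ -1.5000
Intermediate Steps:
X(H, y) = H/(-1 + y) (X(H, y) = H/(y + 3*(-1/3)) = H/(y - 1) = H/(-1 + y))
X(-5, -1)*(-3) + 6 = -5/(-1 - 1)*(-3) + 6 = -5/(-2)*(-3) + 6 = -5*(-1/2)*(-3) + 6 = (5/2)*(-3) + 6 = -15/2 + 6 = -3/2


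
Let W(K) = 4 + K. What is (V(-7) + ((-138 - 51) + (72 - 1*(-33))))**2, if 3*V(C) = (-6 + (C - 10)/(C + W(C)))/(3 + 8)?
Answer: 770784169/108900 ≈ 7077.9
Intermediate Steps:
V(C) = -2/11 + (-10 + C)/(33*(4 + 2*C)) (V(C) = ((-6 + (C - 10)/(C + (4 + C)))/(3 + 8))/3 = ((-6 + (-10 + C)/(4 + 2*C))/11)/3 = ((-6 + (-10 + C)/(4 + 2*C))*(1/11))/3 = (-6/11 + (-10 + C)/(11*(4 + 2*C)))/3 = -2/11 + (-10 + C)/(33*(4 + 2*C)))
(V(-7) + ((-138 - 51) + (72 - 1*(-33))))**2 = ((-34 - 11*(-7))/(66*(2 - 7)) + ((-138 - 51) + (72 - 1*(-33))))**2 = ((1/66)*(-34 + 77)/(-5) + (-189 + (72 + 33)))**2 = ((1/66)*(-1/5)*43 + (-189 + 105))**2 = (-43/330 - 84)**2 = (-27763/330)**2 = 770784169/108900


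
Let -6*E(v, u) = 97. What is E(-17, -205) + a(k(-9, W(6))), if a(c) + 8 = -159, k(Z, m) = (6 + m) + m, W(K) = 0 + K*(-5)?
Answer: -1099/6 ≈ -183.17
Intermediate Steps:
E(v, u) = -97/6 (E(v, u) = -⅙*97 = -97/6)
W(K) = -5*K (W(K) = 0 - 5*K = -5*K)
k(Z, m) = 6 + 2*m
a(c) = -167 (a(c) = -8 - 159 = -167)
E(-17, -205) + a(k(-9, W(6))) = -97/6 - 167 = -1099/6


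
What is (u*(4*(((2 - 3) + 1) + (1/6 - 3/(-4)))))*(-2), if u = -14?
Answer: 308/3 ≈ 102.67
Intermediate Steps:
(u*(4*(((2 - 3) + 1) + (1/6 - 3/(-4)))))*(-2) = -56*(((2 - 3) + 1) + (1/6 - 3/(-4)))*(-2) = -56*((-1 + 1) + (1*(⅙) - 3*(-¼)))*(-2) = -56*(0 + (⅙ + ¾))*(-2) = -56*(0 + 11/12)*(-2) = -56*11/12*(-2) = -14*11/3*(-2) = -154/3*(-2) = 308/3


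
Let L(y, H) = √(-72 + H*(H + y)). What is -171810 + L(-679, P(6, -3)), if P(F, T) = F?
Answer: -171810 + I*√4110 ≈ -1.7181e+5 + 64.109*I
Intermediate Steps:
-171810 + L(-679, P(6, -3)) = -171810 + √(-72 + 6² + 6*(-679)) = -171810 + √(-72 + 36 - 4074) = -171810 + √(-4110) = -171810 + I*√4110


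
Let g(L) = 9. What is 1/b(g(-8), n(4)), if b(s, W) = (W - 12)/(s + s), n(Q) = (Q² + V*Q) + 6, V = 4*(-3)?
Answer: -9/19 ≈ -0.47368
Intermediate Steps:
V = -12
n(Q) = 6 + Q² - 12*Q (n(Q) = (Q² - 12*Q) + 6 = 6 + Q² - 12*Q)
b(s, W) = (-12 + W)/(2*s) (b(s, W) = (-12 + W)/((2*s)) = (-12 + W)*(1/(2*s)) = (-12 + W)/(2*s))
1/b(g(-8), n(4)) = 1/((½)*(-12 + (6 + 4² - 12*4))/9) = 1/((½)*(⅑)*(-12 + (6 + 16 - 48))) = 1/((½)*(⅑)*(-12 - 26)) = 1/((½)*(⅑)*(-38)) = 1/(-19/9) = -9/19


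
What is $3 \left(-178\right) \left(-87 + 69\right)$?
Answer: $9612$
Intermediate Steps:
$3 \left(-178\right) \left(-87 + 69\right) = \left(-534\right) \left(-18\right) = 9612$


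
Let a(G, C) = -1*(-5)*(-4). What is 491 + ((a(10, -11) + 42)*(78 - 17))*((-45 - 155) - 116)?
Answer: -423581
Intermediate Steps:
a(G, C) = -20 (a(G, C) = 5*(-4) = -20)
491 + ((a(10, -11) + 42)*(78 - 17))*((-45 - 155) - 116) = 491 + ((-20 + 42)*(78 - 17))*((-45 - 155) - 116) = 491 + (22*61)*(-200 - 116) = 491 + 1342*(-316) = 491 - 424072 = -423581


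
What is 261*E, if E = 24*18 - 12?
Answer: 109620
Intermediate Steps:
E = 420 (E = 432 - 12 = 420)
261*E = 261*420 = 109620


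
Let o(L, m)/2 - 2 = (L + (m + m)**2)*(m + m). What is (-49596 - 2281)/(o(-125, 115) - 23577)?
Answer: -51877/24252927 ≈ -0.0021390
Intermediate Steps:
o(L, m) = 4 + 4*m*(L + 4*m**2) (o(L, m) = 4 + 2*((L + (m + m)**2)*(m + m)) = 4 + 2*((L + (2*m)**2)*(2*m)) = 4 + 2*((L + 4*m**2)*(2*m)) = 4 + 2*(2*m*(L + 4*m**2)) = 4 + 4*m*(L + 4*m**2))
(-49596 - 2281)/(o(-125, 115) - 23577) = (-49596 - 2281)/((4 + 16*115**3 + 4*(-125)*115) - 23577) = -51877/((4 + 16*1520875 - 57500) - 23577) = -51877/((4 + 24334000 - 57500) - 23577) = -51877/(24276504 - 23577) = -51877/24252927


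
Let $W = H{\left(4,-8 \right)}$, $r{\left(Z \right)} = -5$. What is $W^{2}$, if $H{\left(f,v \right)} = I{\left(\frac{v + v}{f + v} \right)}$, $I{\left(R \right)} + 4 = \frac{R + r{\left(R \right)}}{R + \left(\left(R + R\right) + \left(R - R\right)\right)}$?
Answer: $\frac{2401}{144} \approx 16.674$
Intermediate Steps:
$I{\left(R \right)} = -4 + \frac{-5 + R}{3 R}$ ($I{\left(R \right)} = -4 + \frac{R - 5}{R + \left(\left(R + R\right) + \left(R - R\right)\right)} = -4 + \frac{-5 + R}{R + \left(2 R + 0\right)} = -4 + \frac{-5 + R}{R + 2 R} = -4 + \frac{-5 + R}{3 R}$)
$H{\left(f,v \right)} = \frac{\left(-5 - \frac{22 v}{f + v}\right) \left(f + v\right)}{6 v}$ ($H{\left(f,v \right)} = \frac{-5 - 11 \frac{v + v}{f + v}}{3 \frac{v + v}{f + v}} = \frac{-5 - 11 \frac{2 v}{f + v}}{3 \frac{2 v}{f + v}} = \frac{\frac{f + v}{2 v} \left(-5 - \frac{22 v}{f + v}\right)}{3} = \frac{\left(-5 - \frac{22 v}{f + v}\right) \left(f + v\right)}{6 v}$)
$W = - \frac{49}{12}$ ($W = \frac{\left(-27\right) \left(-8\right) - 20}{6 \left(-8\right)} = \frac{1}{6} \left(- \frac{1}{8}\right) \left(216 - 20\right) = \frac{1}{6} \left(- \frac{1}{8}\right) 196 = - \frac{49}{12} \approx -4.0833$)
$W^{2} = \left(- \frac{49}{12}\right)^{2} = \frac{2401}{144}$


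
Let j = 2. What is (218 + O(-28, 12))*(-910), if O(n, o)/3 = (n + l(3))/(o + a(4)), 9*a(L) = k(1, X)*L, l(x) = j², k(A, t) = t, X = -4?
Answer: -4415320/23 ≈ -1.9197e+5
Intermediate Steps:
l(x) = 4 (l(x) = 2² = 4)
a(L) = -4*L/9 (a(L) = (-4*L)/9 = -4*L/9)
O(n, o) = 3*(4 + n)/(-16/9 + o) (O(n, o) = 3*((n + 4)/(o - 4/9*4)) = 3*((4 + n)/(o - 16/9)) = 3*((4 + n)/(-16/9 + o)) = 3*(4 + n)/(-16/9 + o))
(218 + O(-28, 12))*(-910) = (218 + 27*(4 - 28)/(-16 + 9*12))*(-910) = (218 + 27*(-24)/(-16 + 108))*(-910) = (218 + 27*(-24)/92)*(-910) = (218 + 27*(1/92)*(-24))*(-910) = (218 - 162/23)*(-910) = (4852/23)*(-910) = -4415320/23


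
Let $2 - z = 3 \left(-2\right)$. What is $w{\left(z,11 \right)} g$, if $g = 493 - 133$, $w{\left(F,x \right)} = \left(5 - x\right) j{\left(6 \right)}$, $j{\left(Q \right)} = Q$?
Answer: $-12960$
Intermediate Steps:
$z = 8$ ($z = 2 - 3 \left(-2\right) = 2 - -6 = 2 + 6 = 8$)
$w{\left(F,x \right)} = 30 - 6 x$ ($w{\left(F,x \right)} = \left(5 - x\right) 6 = 30 - 6 x$)
$g = 360$
$w{\left(z,11 \right)} g = \left(30 - 66\right) 360 = \left(-36\right) 360 = -12960$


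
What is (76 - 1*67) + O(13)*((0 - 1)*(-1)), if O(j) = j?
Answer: 22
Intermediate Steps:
(76 - 1*67) + O(13)*((0 - 1)*(-1)) = (76 - 1*67) + 13*((0 - 1)*(-1)) = (76 - 67) + 13*(-1*(-1)) = 9 + 13*1 = 9 + 13 = 22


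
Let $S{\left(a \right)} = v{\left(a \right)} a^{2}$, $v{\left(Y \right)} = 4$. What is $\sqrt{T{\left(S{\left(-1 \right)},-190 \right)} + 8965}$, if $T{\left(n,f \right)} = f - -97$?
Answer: $2 \sqrt{2218} \approx 94.191$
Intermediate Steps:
$S{\left(a \right)} = 4 a^{2}$
$T{\left(n,f \right)} = 97 + f$ ($T{\left(n,f \right)} = f + 97 = 97 + f$)
$\sqrt{T{\left(S{\left(-1 \right)},-190 \right)} + 8965} = \sqrt{\left(97 - 190\right) + 8965} = \sqrt{-93 + 8965} = \sqrt{8872} = 2 \sqrt{2218}$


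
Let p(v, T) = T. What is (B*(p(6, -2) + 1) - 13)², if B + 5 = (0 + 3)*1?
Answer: 121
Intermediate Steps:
B = -2 (B = -5 + (0 + 3)*1 = -5 + 3*1 = -5 + 3 = -2)
(B*(p(6, -2) + 1) - 13)² = (-2*(-2 + 1) - 13)² = (-2*(-1) - 13)² = (2 - 13)² = (-11)² = 121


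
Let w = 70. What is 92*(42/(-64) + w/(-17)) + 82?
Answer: -48579/136 ≈ -357.20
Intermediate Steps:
92*(42/(-64) + w/(-17)) + 82 = 92*(42/(-64) + 70/(-17)) + 82 = 92*(42*(-1/64) + 70*(-1/17)) + 82 = 92*(-21/32 - 70/17) + 82 = 92*(-2597/544) + 82 = -59731/136 + 82 = -48579/136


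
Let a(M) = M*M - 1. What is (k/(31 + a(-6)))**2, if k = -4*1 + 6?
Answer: 1/1089 ≈ 0.00091827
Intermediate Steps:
a(M) = -1 + M**2 (a(M) = M**2 - 1 = -1 + M**2)
k = 2 (k = -4 + 6 = 2)
(k/(31 + a(-6)))**2 = (2/(31 + (-1 + (-6)**2)))**2 = (2/(31 + (-1 + 36)))**2 = (2/(31 + 35))**2 = (2/66)**2 = (2*(1/66))**2 = (1/33)**2 = 1/1089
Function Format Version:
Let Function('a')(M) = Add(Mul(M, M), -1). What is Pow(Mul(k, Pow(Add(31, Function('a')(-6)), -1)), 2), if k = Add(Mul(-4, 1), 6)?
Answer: Rational(1, 1089) ≈ 0.00091827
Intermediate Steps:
Function('a')(M) = Add(-1, Pow(M, 2)) (Function('a')(M) = Add(Pow(M, 2), -1) = Add(-1, Pow(M, 2)))
k = 2 (k = Add(-4, 6) = 2)
Pow(Mul(k, Pow(Add(31, Function('a')(-6)), -1)), 2) = Pow(Mul(2, Pow(Add(31, Add(-1, Pow(-6, 2))), -1)), 2) = Pow(Mul(2, Pow(Add(31, Add(-1, 36)), -1)), 2) = Pow(Mul(2, Pow(Add(31, 35), -1)), 2) = Pow(Mul(2, Pow(66, -1)), 2) = Pow(Mul(2, Rational(1, 66)), 2) = Pow(Rational(1, 33), 2) = Rational(1, 1089)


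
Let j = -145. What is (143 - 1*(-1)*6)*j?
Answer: -21605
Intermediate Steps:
(143 - 1*(-1)*6)*j = (143 - 1*(-1)*6)*(-145) = (143 + 1*6)*(-145) = (143 + 6)*(-145) = 149*(-145) = -21605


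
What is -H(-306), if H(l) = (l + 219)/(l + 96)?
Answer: -29/70 ≈ -0.41429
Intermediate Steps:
H(l) = (219 + l)/(96 + l)
-H(-306) = -(219 - 306)/(96 - 306) = -(-87)/(-210) = -(-1)*(-87)/210 = -1*29/70 = -29/70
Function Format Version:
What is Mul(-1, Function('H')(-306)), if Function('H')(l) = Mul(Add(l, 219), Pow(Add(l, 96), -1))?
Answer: Rational(-29, 70) ≈ -0.41429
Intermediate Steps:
Function('H')(l) = Mul(Pow(Add(96, l), -1), Add(219, l)) (Function('H')(l) = Mul(Add(219, l), Pow(Add(96, l), -1)) = Mul(Pow(Add(96, l), -1), Add(219, l)))
Mul(-1, Function('H')(-306)) = Mul(-1, Mul(Pow(Add(96, -306), -1), Add(219, -306))) = Mul(-1, Mul(Pow(-210, -1), -87)) = Mul(-1, Mul(Rational(-1, 210), -87)) = Mul(-1, Rational(29, 70)) = Rational(-29, 70)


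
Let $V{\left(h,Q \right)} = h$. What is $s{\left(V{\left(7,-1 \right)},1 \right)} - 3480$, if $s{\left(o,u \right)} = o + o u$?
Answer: $-3466$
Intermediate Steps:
$s{\left(V{\left(7,-1 \right)},1 \right)} - 3480 = 7 \left(1 + 1\right) - 3480 = 7 \cdot 2 - 3480 = 14 - 3480 = -3466$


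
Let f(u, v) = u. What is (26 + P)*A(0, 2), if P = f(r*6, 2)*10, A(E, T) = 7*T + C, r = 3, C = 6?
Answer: 4120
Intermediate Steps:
A(E, T) = 6 + 7*T (A(E, T) = 7*T + 6 = 6 + 7*T)
P = 180 (P = (3*6)*10 = 18*10 = 180)
(26 + P)*A(0, 2) = (26 + 180)*(6 + 7*2) = 206*(6 + 14) = 206*20 = 4120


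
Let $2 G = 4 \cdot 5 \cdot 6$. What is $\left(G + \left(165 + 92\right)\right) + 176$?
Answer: $493$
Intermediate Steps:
$G = 60$ ($G = \frac{4 \cdot 5 \cdot 6}{2} = \frac{20 \cdot 6}{2} = \frac{1}{2} \cdot 120 = 60$)
$\left(G + \left(165 + 92\right)\right) + 176 = \left(60 + \left(165 + 92\right)\right) + 176 = \left(60 + 257\right) + 176 = 317 + 176 = 493$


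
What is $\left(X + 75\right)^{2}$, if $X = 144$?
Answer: $47961$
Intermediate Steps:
$\left(X + 75\right)^{2} = \left(144 + 75\right)^{2} = 219^{2} = 47961$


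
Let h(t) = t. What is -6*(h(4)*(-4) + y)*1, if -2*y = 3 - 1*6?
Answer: 87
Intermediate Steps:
y = 3/2 (y = -(3 - 1*6)/2 = -(3 - 6)/2 = -1/2*(-3) = 3/2 ≈ 1.5000)
-6*(h(4)*(-4) + y)*1 = -6*(4*(-4) + 3/2)*1 = -6*(-16 + 3/2)*1 = -6*(-29/2)*1 = 87*1 = 87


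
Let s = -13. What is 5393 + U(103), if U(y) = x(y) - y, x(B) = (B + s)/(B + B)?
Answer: 544915/103 ≈ 5290.4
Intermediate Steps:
x(B) = (-13 + B)/(2*B) (x(B) = (B - 13)/(B + B) = (-13 + B)/((2*B)) = (-13 + B)*(1/(2*B)) = (-13 + B)/(2*B))
U(y) = -y + (-13 + y)/(2*y) (U(y) = (-13 + y)/(2*y) - y = -y + (-13 + y)/(2*y))
5393 + U(103) = 5393 + (1/2 - 1*103 - 13/2/103) = 5393 + (1/2 - 103 - 13/2*1/103) = 5393 + (1/2 - 103 - 13/206) = 5393 - 10564/103 = 544915/103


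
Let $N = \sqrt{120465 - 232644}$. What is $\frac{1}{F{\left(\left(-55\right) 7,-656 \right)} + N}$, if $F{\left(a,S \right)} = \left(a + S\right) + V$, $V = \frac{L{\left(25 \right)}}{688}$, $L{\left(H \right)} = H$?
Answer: $- \frac{492733904}{566017346065} - \frac{473344 i \sqrt{112179}}{566017346065} \approx -0.00087053 - 0.00028009 i$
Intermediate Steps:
$N = i \sqrt{112179}$ ($N = \sqrt{-112179} = i \sqrt{112179} \approx 334.93 i$)
$V = \frac{25}{688} \approx 0.036337$
$F{\left(a,S \right)} = \frac{25}{688} + S + a$ ($F{\left(a,S \right)} = \left(a + S\right) + \frac{25}{688} = \left(S + a\right) + \frac{25}{688} = \frac{25}{688} + S + a$)
$\frac{1}{F{\left(\left(-55\right) 7,-656 \right)} + N} = \frac{1}{\left(\frac{25}{688} - 656 - 385\right) + i \sqrt{112179}} = \frac{1}{- \frac{716183}{688} + i \sqrt{112179}}$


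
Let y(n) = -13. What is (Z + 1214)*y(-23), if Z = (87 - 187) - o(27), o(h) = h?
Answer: -14131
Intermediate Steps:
Z = -127 (Z = (87 - 187) - 1*27 = -100 - 27 = -127)
(Z + 1214)*y(-23) = (-127 + 1214)*(-13) = 1087*(-13) = -14131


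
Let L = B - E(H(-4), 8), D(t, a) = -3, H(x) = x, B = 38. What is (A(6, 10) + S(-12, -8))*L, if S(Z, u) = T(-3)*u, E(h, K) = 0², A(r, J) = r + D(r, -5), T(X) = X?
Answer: 1026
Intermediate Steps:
A(r, J) = -3 + r (A(r, J) = r - 3 = -3 + r)
E(h, K) = 0
L = 38 (L = 38 - 1*0 = 38 + 0 = 38)
S(Z, u) = -3*u
(A(6, 10) + S(-12, -8))*L = ((-3 + 6) - 3*(-8))*38 = (3 + 24)*38 = 27*38 = 1026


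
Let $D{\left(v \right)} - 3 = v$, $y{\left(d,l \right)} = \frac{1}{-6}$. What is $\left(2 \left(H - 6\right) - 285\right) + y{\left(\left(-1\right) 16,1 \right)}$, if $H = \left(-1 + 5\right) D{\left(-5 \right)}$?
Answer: $- \frac{1879}{6} \approx -313.17$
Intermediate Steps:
$y{\left(d,l \right)} = - \frac{1}{6}$
$D{\left(v \right)} = 3 + v$
$H = -8$ ($H = \left(-1 + 5\right) \left(3 - 5\right) = 4 \left(-2\right) = -8$)
$\left(2 \left(H - 6\right) - 285\right) + y{\left(\left(-1\right) 16,1 \right)} = \left(2 \left(-8 - 6\right) - 285\right) - \frac{1}{6} = \left(2 \left(-14\right) - 285\right) - \frac{1}{6} = \left(-28 - 285\right) - \frac{1}{6} = -313 - \frac{1}{6} = - \frac{1879}{6}$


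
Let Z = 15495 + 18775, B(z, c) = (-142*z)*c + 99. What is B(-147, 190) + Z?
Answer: 4000429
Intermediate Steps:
B(z, c) = 99 - 142*c*z (B(z, c) = -142*c*z + 99 = 99 - 142*c*z)
Z = 34270
B(-147, 190) + Z = (99 - 142*190*(-147)) + 34270 = (99 + 3966060) + 34270 = 3966159 + 34270 = 4000429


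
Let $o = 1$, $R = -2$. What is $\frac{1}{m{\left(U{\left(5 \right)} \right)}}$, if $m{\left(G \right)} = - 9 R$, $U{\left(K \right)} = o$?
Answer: $\frac{1}{18} \approx 0.055556$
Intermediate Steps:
$U{\left(K \right)} = 1$
$m{\left(G \right)} = 18$ ($m{\left(G \right)} = \left(-9\right) \left(-2\right) = 18$)
$\frac{1}{m{\left(U{\left(5 \right)} \right)}} = \frac{1}{18}$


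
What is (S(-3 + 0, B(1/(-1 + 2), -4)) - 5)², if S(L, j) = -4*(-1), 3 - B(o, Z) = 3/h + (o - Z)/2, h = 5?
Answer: 1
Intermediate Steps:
B(o, Z) = 12/5 + Z/2 - o/2 (B(o, Z) = 3 - (3/5 + (o - Z)/2) = 3 - (3*(⅕) + (o - Z)*(½)) = 3 - (⅗ + (o/2 - Z/2)) = 3 - (⅗ + o/2 - Z/2) = 3 + (-⅗ + Z/2 - o/2) = 12/5 + Z/2 - o/2)
S(L, j) = 4
(S(-3 + 0, B(1/(-1 + 2), -4)) - 5)² = (4 - 5)² = (-1)² = 1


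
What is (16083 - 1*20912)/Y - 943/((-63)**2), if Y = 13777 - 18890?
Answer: 14344742/20293497 ≈ 0.70686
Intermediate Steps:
Y = -5113
(16083 - 1*20912)/Y - 943/((-63)**2) = (16083 - 1*20912)/(-5113) - 943/((-63)**2) = (16083 - 20912)*(-1/5113) - 943/3969 = -4829*(-1/5113) - 943*1/3969 = 4829/5113 - 943/3969 = 14344742/20293497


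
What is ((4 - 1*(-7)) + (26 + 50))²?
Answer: 7569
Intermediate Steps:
((4 - 1*(-7)) + (26 + 50))² = ((4 + 7) + 76)² = (11 + 76)² = 87² = 7569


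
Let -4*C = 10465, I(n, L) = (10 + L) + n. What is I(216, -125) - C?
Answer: 10869/4 ≈ 2717.3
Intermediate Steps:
I(n, L) = 10 + L + n
C = -10465/4 (C = -¼*10465 = -10465/4 ≈ -2616.3)
I(216, -125) - C = (10 - 125 + 216) - 1*(-10465/4) = 101 + 10465/4 = 10869/4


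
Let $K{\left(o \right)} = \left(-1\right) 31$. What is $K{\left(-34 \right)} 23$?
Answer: $-713$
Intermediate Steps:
$K{\left(o \right)} = -31$
$K{\left(-34 \right)} 23 = \left(-31\right) 23 = -713$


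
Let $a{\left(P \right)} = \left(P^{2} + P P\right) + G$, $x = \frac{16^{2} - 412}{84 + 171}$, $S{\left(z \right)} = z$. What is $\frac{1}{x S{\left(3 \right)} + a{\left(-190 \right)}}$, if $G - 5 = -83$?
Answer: $\frac{85}{6130214} \approx 1.3866 \cdot 10^{-5}$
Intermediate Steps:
$G = -78$ ($G = 5 - 83 = -78$)
$x = - \frac{52}{85}$ ($x = \frac{256 - 412}{255} = \left(-156\right) \frac{1}{255} = - \frac{52}{85} \approx -0.61176$)
$a{\left(P \right)} = -78 + 2 P^{2}$ ($a{\left(P \right)} = \left(P^{2} + P P\right) - 78 = \left(P^{2} + P^{2}\right) - 78 = 2 P^{2} - 78 = -78 + 2 P^{2}$)
$\frac{1}{x S{\left(3 \right)} + a{\left(-190 \right)}} = \frac{1}{\left(- \frac{52}{85}\right) 3 - \left(78 - 2 \left(-190\right)^{2}\right)} = \frac{1}{- \frac{156}{85} + \left(-78 + 2 \cdot 36100\right)} = \frac{1}{- \frac{156}{85} + \left(-78 + 72200\right)} = \frac{1}{- \frac{156}{85} + 72122} = \frac{1}{\frac{6130214}{85}} = \frac{85}{6130214}$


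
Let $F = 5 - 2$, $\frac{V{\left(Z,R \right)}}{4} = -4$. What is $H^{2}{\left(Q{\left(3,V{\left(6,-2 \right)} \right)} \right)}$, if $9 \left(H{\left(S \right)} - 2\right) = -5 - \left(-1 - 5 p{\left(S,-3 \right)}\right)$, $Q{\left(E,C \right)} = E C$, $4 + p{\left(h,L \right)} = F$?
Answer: $1$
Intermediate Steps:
$V{\left(Z,R \right)} = -16$ ($V{\left(Z,R \right)} = 4 \left(-4\right) = -16$)
$F = 3$ ($F = 5 - 2 = 3$)
$p{\left(h,L \right)} = -1$ ($p{\left(h,L \right)} = -4 + 3 = -1$)
$Q{\left(E,C \right)} = C E$
$H{\left(S \right)} = 1$ ($H{\left(S \right)} = 2 + \frac{-5 - \left(-1 - -5\right)}{9} = 2 + \frac{-5 - \left(-1 + 5\right)}{9} = 2 + \frac{-5 - 4}{9} = 2 + \frac{1}{9} \left(-9\right) = 2 - 1 = 1$)
$H^{2}{\left(Q{\left(3,V{\left(6,-2 \right)} \right)} \right)} = 1^{2} = 1$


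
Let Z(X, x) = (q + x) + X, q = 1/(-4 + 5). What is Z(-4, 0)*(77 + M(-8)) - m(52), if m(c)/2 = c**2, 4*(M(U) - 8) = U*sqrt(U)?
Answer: -5663 + 12*I*sqrt(2) ≈ -5663.0 + 16.971*I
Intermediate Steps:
q = 1 (q = 1/1 = 1)
M(U) = 8 + U**(3/2)/4 (M(U) = 8 + (U*sqrt(U))/4 = 8 + U**(3/2)/4)
Z(X, x) = 1 + X + x (Z(X, x) = (1 + x) + X = 1 + X + x)
m(c) = 2*c**2
Z(-4, 0)*(77 + M(-8)) - m(52) = (1 - 4 + 0)*(77 + (8 + (-8)**(3/2)/4)) - 2*52**2 = -3*(77 + (8 + (-16*I*sqrt(2))/4)) - 2*2704 = -3*(77 + (8 - 4*I*sqrt(2))) - 1*5408 = -3*(85 - 4*I*sqrt(2)) - 5408 = (-255 + 12*I*sqrt(2)) - 5408 = -5663 + 12*I*sqrt(2)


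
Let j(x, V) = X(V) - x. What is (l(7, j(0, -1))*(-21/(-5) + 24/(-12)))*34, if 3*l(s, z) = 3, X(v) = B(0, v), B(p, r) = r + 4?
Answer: 374/5 ≈ 74.800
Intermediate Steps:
B(p, r) = 4 + r
X(v) = 4 + v
j(x, V) = 4 + V - x (j(x, V) = (4 + V) - x = 4 + V - x)
l(s, z) = 1 (l(s, z) = (⅓)*3 = 1)
(l(7, j(0, -1))*(-21/(-5) + 24/(-12)))*34 = (1*(-21/(-5) + 24/(-12)))*34 = (1*(-21*(-⅕) + 24*(-1/12)))*34 = (1*(21/5 - 2))*34 = (1*(11/5))*34 = (11/5)*34 = 374/5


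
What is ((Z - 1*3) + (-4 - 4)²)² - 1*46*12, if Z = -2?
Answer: 2929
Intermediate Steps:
((Z - 1*3) + (-4 - 4)²)² - 1*46*12 = ((-2 - 1*3) + (-4 - 4)²)² - 1*46*12 = ((-2 - 3) + (-8)²)² - 46*12 = (-5 + 64)² - 552 = 59² - 552 = 3481 - 552 = 2929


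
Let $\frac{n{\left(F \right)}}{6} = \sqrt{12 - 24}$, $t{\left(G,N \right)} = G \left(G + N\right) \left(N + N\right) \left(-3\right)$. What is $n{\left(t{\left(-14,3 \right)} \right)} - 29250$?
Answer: $-29250 + 12 i \sqrt{3} \approx -29250.0 + 20.785 i$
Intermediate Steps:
$t{\left(G,N \right)} = - 6 G N \left(G + N\right)$ ($t{\left(G,N \right)} = G \left(G + N\right) 2 N \left(-3\right) = G 2 N \left(G + N\right) \left(-3\right) = 2 G N \left(G + N\right) \left(-3\right) = - 6 G N \left(G + N\right)$)
$n{\left(F \right)} = 12 i \sqrt{3}$ ($n{\left(F \right)} = 6 \sqrt{12 - 24} = 6 \sqrt{-12} = 6 \cdot 2 i \sqrt{3} = 12 i \sqrt{3}$)
$n{\left(t{\left(-14,3 \right)} \right)} - 29250 = 12 i \sqrt{3} - 29250 = -29250 + 12 i \sqrt{3}$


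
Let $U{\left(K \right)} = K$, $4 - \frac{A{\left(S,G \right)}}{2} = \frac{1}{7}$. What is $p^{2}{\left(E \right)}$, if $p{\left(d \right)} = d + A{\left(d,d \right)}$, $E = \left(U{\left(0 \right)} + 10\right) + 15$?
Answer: $\frac{52441}{49} \approx 1070.2$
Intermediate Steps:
$A{\left(S,G \right)} = \frac{54}{7}$ ($A{\left(S,G \right)} = 8 - \frac{2}{7} = \frac{54}{7}$)
$E = 25$ ($E = \left(0 + 10\right) + 15 = 10 + 15 = 25$)
$p{\left(d \right)} = \frac{54}{7} + d$ ($p{\left(d \right)} = d + \frac{54}{7} = \frac{54}{7} + d$)
$p^{2}{\left(E \right)} = \left(\frac{54}{7} + 25\right)^{2} = \left(\frac{229}{7}\right)^{2} = \frac{52441}{49}$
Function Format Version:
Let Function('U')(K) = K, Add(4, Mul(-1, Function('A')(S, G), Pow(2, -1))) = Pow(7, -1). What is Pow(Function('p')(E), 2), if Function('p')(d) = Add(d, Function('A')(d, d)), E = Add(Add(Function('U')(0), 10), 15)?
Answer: Rational(52441, 49) ≈ 1070.2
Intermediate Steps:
Function('A')(S, G) = Rational(54, 7) (Function('A')(S, G) = Add(8, Mul(-2, Pow(7, -1))) = Add(8, Mul(-2, Rational(1, 7))) = Add(8, Rational(-2, 7)) = Rational(54, 7))
E = 25 (E = Add(Add(0, 10), 15) = Add(10, 15) = 25)
Function('p')(d) = Add(Rational(54, 7), d) (Function('p')(d) = Add(d, Rational(54, 7)) = Add(Rational(54, 7), d))
Pow(Function('p')(E), 2) = Pow(Add(Rational(54, 7), 25), 2) = Pow(Rational(229, 7), 2) = Rational(52441, 49)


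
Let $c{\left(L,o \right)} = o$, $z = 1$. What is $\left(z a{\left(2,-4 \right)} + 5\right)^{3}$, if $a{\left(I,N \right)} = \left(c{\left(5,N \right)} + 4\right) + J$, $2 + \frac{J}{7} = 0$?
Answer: $-729$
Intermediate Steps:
$J = -14$ ($J = -14 + 7 \cdot 0 = -14 + 0 = -14$)
$a{\left(I,N \right)} = -10 + N$ ($a{\left(I,N \right)} = \left(N + 4\right) - 14 = \left(4 + N\right) - 14 = -10 + N$)
$\left(z a{\left(2,-4 \right)} + 5\right)^{3} = \left(1 \left(-10 - 4\right) + 5\right)^{3} = \left(1 \left(-14\right) + 5\right)^{3} = \left(-14 + 5\right)^{3} = \left(-9\right)^{3} = -729$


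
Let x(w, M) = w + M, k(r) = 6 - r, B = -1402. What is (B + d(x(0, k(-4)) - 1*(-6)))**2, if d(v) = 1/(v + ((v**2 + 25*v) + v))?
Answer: 930404930625/473344 ≈ 1.9656e+6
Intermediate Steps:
x(w, M) = M + w
d(v) = 1/(v**2 + 27*v) (d(v) = 1/(v + (v**2 + 26*v)) = 1/(v**2 + 27*v))
(B + d(x(0, k(-4)) - 1*(-6)))**2 = (-1402 + 1/((((6 - 1*(-4)) + 0) - 1*(-6))*(27 + (((6 - 1*(-4)) + 0) - 1*(-6)))))**2 = (-1402 + 1/((((6 + 4) + 0) + 6)*(27 + (((6 + 4) + 0) + 6))))**2 = (-1402 + 1/(((10 + 0) + 6)*(27 + ((10 + 0) + 6))))**2 = (-1402 + 1/((10 + 6)*(27 + (10 + 6))))**2 = (-1402 + 1/(16*(27 + 16)))**2 = (-1402 + (1/16)/43)**2 = (-1402 + (1/16)*(1/43))**2 = (-1402 + 1/688)**2 = (-964575/688)**2 = 930404930625/473344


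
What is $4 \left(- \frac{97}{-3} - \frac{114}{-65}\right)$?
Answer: $\frac{26588}{195} \approx 136.35$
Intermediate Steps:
$4 \left(- \frac{97}{-3} - \frac{114}{-65}\right) = 4 \left(\left(-97\right) \left(- \frac{1}{3}\right) - - \frac{114}{65}\right) = 4 \left(\frac{97}{3} + \frac{114}{65}\right) = 4 \cdot \frac{6647}{195} = \frac{26588}{195}$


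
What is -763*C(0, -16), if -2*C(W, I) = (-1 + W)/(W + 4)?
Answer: -763/8 ≈ -95.375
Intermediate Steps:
C(W, I) = -(-1 + W)/(2*(4 + W)) (C(W, I) = -(-1 + W)/(2*(W + 4)) = -(-1 + W)/(2*(4 + W)))
-763*C(0, -16) = -763*(1 - 1*0)/(2*(4 + 0)) = -763*(1 + 0)/(2*4) = -763/(2*4) = -763*⅛ = -763/8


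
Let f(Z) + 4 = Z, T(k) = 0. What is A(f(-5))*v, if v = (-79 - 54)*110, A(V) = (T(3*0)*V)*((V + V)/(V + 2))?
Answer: 0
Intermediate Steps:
f(Z) = -4 + Z
A(V) = 0 (A(V) = (0*V)*((V + V)/(V + 2)) = 0*((2*V)/(2 + V)) = 0*(2*V/(2 + V)) = 0)
v = -14630 (v = -133*110 = -14630)
A(f(-5))*v = 0*(-14630) = 0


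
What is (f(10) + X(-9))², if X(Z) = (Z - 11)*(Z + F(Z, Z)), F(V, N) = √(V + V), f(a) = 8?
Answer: 28144 - 22560*I*√2 ≈ 28144.0 - 31905.0*I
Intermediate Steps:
F(V, N) = √2*√V (F(V, N) = √(2*V) = √2*√V)
X(Z) = (-11 + Z)*(Z + √2*√Z) (X(Z) = (Z - 11)*(Z + √2*√Z) = (-11 + Z)*(Z + √2*√Z))
(f(10) + X(-9))² = (8 + ((-9)² - 11*(-9) + √2*(-9)^(3/2) - 11*√2*√(-9)))² = (8 + (81 + 99 + √2*(-27*I) - 11*√2*3*I))² = (8 + (81 + 99 - 27*I*√2 - 33*I*√2))² = (8 + (180 - 60*I*√2))² = (188 - 60*I*√2)²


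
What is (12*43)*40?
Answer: 20640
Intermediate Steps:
(12*43)*40 = 516*40 = 20640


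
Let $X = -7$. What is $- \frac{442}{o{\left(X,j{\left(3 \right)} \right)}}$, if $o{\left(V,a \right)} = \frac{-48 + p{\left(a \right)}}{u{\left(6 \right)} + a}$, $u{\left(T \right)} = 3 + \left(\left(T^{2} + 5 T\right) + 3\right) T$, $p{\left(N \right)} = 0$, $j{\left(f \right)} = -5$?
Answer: $\frac{22763}{6} \approx 3793.8$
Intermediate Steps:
$u{\left(T \right)} = 3 + T \left(3 + T^{2} + 5 T\right)$ ($u{\left(T \right)} = 3 + \left(3 + T^{2} + 5 T\right) T = 3 + T \left(3 + T^{2} + 5 T\right)$)
$o{\left(V,a \right)} = - \frac{48}{417 + a}$ ($o{\left(V,a \right)} = \frac{-48 + 0}{\left(3 + 6^{3} + 3 \cdot 6 + 5 \cdot 6^{2}\right) + a} = - \frac{48}{\left(3 + 216 + 18 + 5 \cdot 36\right) + a} = - \frac{48}{\left(3 + 216 + 18 + 180\right) + a} = - \frac{48}{417 + a}$)
$- \frac{442}{o{\left(X,j{\left(3 \right)} \right)}} = - \frac{442}{\left(-48\right) \frac{1}{417 - 5}} = - \frac{442}{\left(-48\right) \frac{1}{412}} = - \frac{442}{- \frac{12}{103}} = \left(-442\right) \left(- \frac{103}{12}\right) = \frac{22763}{6}$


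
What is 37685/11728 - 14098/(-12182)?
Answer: 312210007/71435248 ≈ 4.3705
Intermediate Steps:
37685/11728 - 14098/(-12182) = 37685*(1/11728) - 14098*(-1/12182) = 37685/11728 + 7049/6091 = 312210007/71435248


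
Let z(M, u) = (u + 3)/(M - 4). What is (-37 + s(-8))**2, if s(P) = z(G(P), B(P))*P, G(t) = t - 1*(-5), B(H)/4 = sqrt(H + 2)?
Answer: 49081/49 - 15040*I*sqrt(6)/49 ≈ 1001.7 - 751.84*I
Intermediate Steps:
B(H) = 4*sqrt(2 + H) (B(H) = 4*sqrt(H + 2) = 4*sqrt(2 + H))
G(t) = 5 + t (G(t) = t + 5 = 5 + t)
z(M, u) = (3 + u)/(-4 + M)
s(P) = P*(3 + 4*sqrt(2 + P))/(1 + P) (s(P) = ((3 + 4*sqrt(2 + P))/(-4 + (5 + P)))*P = ((3 + 4*sqrt(2 + P))/(1 + P))*P = P*(3 + 4*sqrt(2 + P))/(1 + P))
(-37 + s(-8))**2 = (-37 - 8*(3 + 4*sqrt(2 - 8))/(1 - 8))**2 = (-37 - 8*(3 + 4*sqrt(-6))/(-7))**2 = (-37 - 8*(-1/7)*(3 + 4*(I*sqrt(6))))**2 = (-37 - 8*(-1/7)*(3 + 4*I*sqrt(6)))**2 = (-37 + (24/7 + 32*I*sqrt(6)/7))**2 = (-235/7 + 32*I*sqrt(6)/7)**2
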